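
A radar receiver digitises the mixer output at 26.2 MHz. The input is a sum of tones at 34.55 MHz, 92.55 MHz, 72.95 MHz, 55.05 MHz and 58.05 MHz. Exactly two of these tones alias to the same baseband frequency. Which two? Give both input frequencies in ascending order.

fs/2 = 13.1 MHz.
34.55 MHz mod fs = 8.35 MHz.
8.35 MHz ≤ fs/2 = 13.1 MHz, appears at 8.35 MHz.
92.55 MHz mod fs = 13.95 MHz.
13.95 MHz > fs/2 = 13.1 MHz, folds to fs − 13.95 MHz = 12.25 MHz.
72.95 MHz mod fs = 20.55 MHz.
20.55 MHz > fs/2 = 13.1 MHz, folds to fs − 20.55 MHz = 5.65 MHz.
55.05 MHz mod fs = 2.65 MHz.
2.65 MHz ≤ fs/2 = 13.1 MHz, appears at 2.65 MHz.
58.05 MHz mod fs = 5.65 MHz.
5.65 MHz ≤ fs/2 = 13.1 MHz, appears at 5.65 MHz.
58.05 MHz and 72.95 MHz both map to 5.65 MHz.

58.05 MHz, 72.95 MHz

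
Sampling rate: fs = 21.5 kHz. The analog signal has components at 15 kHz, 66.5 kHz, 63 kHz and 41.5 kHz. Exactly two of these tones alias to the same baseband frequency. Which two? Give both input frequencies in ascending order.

41.5 kHz, 63 kHz

fs/2 = 10.75 kHz.
15 kHz > fs/2 = 10.75 kHz, folds to fs − 15 kHz = 6.5 kHz.
66.5 kHz mod fs = 2 kHz.
2 kHz ≤ fs/2 = 10.75 kHz, appears at 2 kHz.
63 kHz mod fs = 20 kHz.
20 kHz > fs/2 = 10.75 kHz, folds to fs − 20 kHz = 1.5 kHz.
41.5 kHz mod fs = 20 kHz.
20 kHz > fs/2 = 10.75 kHz, folds to fs − 20 kHz = 1.5 kHz.
41.5 kHz and 63 kHz both map to 1.5 kHz.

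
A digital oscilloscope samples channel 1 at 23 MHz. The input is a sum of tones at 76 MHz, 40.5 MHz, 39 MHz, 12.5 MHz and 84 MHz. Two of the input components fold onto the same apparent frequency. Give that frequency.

7 MHz

fs/2 = 11.5 MHz.
76 MHz mod fs = 7 MHz.
7 MHz ≤ fs/2 = 11.5 MHz, appears at 7 MHz.
40.5 MHz mod fs = 17.5 MHz.
17.5 MHz > fs/2 = 11.5 MHz, folds to fs − 17.5 MHz = 5.5 MHz.
39 MHz mod fs = 16 MHz.
16 MHz > fs/2 = 11.5 MHz, folds to fs − 16 MHz = 7 MHz.
12.5 MHz > fs/2 = 11.5 MHz, folds to fs − 12.5 MHz = 10.5 MHz.
84 MHz mod fs = 15 MHz.
15 MHz > fs/2 = 11.5 MHz, folds to fs − 15 MHz = 8 MHz.
39 MHz and 76 MHz both map to 7 MHz.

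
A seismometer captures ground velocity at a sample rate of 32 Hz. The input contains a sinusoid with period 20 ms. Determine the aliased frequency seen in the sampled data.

T = 20 ms → f = 1/T = 50 Hz.
50 Hz mod fs = 18 Hz.
18 Hz > fs/2 = 16 Hz, folds to fs − 18 Hz = 14 Hz.

14 Hz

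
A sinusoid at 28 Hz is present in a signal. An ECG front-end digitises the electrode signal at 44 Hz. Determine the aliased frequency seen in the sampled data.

28 Hz > fs/2 = 22 Hz, folds to fs − 28 Hz = 16 Hz.

16 Hz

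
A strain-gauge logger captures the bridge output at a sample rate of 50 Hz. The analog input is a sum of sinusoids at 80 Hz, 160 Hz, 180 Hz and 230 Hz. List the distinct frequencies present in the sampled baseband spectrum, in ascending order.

10 Hz, 20 Hz

fs/2 = 25 Hz.
80 Hz mod fs = 30 Hz.
30 Hz > fs/2 = 25 Hz, folds to fs − 30 Hz = 20 Hz.
160 Hz mod fs = 10 Hz.
10 Hz ≤ fs/2 = 25 Hz, appears at 10 Hz.
180 Hz mod fs = 30 Hz.
30 Hz > fs/2 = 25 Hz, folds to fs − 30 Hz = 20 Hz.
230 Hz mod fs = 30 Hz.
30 Hz > fs/2 = 25 Hz, folds to fs − 30 Hz = 20 Hz.
Distinct values: {10 Hz, 20 Hz}.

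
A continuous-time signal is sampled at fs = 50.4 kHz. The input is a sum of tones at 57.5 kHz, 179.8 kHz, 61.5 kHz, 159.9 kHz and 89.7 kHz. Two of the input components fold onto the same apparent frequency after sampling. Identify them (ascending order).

fs/2 = 25.2 kHz.
57.5 kHz mod fs = 7.1 kHz.
7.1 kHz ≤ fs/2 = 25.2 kHz, appears at 7.1 kHz.
179.8 kHz mod fs = 28.6 kHz.
28.6 kHz > fs/2 = 25.2 kHz, folds to fs − 28.6 kHz = 21.8 kHz.
61.5 kHz mod fs = 11.1 kHz.
11.1 kHz ≤ fs/2 = 25.2 kHz, appears at 11.1 kHz.
159.9 kHz mod fs = 8.7 kHz.
8.7 kHz ≤ fs/2 = 25.2 kHz, appears at 8.7 kHz.
89.7 kHz mod fs = 39.3 kHz.
39.3 kHz > fs/2 = 25.2 kHz, folds to fs − 39.3 kHz = 11.1 kHz.
61.5 kHz and 89.7 kHz both map to 11.1 kHz.

61.5 kHz, 89.7 kHz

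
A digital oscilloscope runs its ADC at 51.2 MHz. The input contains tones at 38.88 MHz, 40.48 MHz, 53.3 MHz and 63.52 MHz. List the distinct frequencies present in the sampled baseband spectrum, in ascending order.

fs/2 = 25.6 MHz.
38.88 MHz > fs/2 = 25.6 MHz, folds to fs − 38.88 MHz = 12.32 MHz.
40.48 MHz > fs/2 = 25.6 MHz, folds to fs − 40.48 MHz = 10.72 MHz.
53.3 MHz mod fs = 2.1 MHz.
2.1 MHz ≤ fs/2 = 25.6 MHz, appears at 2.1 MHz.
63.52 MHz mod fs = 12.32 MHz.
12.32 MHz ≤ fs/2 = 25.6 MHz, appears at 12.32 MHz.
Distinct values: {2.1 MHz, 10.72 MHz, 12.32 MHz}.

2.1 MHz, 10.72 MHz, 12.32 MHz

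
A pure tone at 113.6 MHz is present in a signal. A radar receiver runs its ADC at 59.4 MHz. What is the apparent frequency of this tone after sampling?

5.2 MHz

113.6 MHz mod fs = 54.2 MHz.
54.2 MHz > fs/2 = 29.7 MHz, folds to fs − 54.2 MHz = 5.2 MHz.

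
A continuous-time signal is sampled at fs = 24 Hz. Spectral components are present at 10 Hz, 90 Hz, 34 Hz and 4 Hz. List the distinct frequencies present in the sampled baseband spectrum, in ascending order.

fs/2 = 12 Hz.
10 Hz ≤ fs/2 = 12 Hz, passes unchanged.
90 Hz mod fs = 18 Hz.
18 Hz > fs/2 = 12 Hz, folds to fs − 18 Hz = 6 Hz.
34 Hz mod fs = 10 Hz.
10 Hz ≤ fs/2 = 12 Hz, appears at 10 Hz.
4 Hz ≤ fs/2 = 12 Hz, passes unchanged.
Distinct values: {4 Hz, 6 Hz, 10 Hz}.

4 Hz, 6 Hz, 10 Hz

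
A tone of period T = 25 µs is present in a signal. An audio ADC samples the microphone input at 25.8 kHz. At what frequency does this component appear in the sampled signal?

11.6 kHz

T = 25 µs → f = 1/T = 40 kHz.
40 kHz mod fs = 14.2 kHz.
14.2 kHz > fs/2 = 12.9 kHz, folds to fs − 14.2 kHz = 11.6 kHz.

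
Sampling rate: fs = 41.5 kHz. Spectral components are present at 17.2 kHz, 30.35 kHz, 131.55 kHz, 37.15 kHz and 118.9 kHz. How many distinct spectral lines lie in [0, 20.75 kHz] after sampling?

fs/2 = 20.75 kHz.
17.2 kHz ≤ fs/2 = 20.75 kHz, passes unchanged.
30.35 kHz > fs/2 = 20.75 kHz, folds to fs − 30.35 kHz = 11.15 kHz.
131.55 kHz mod fs = 7.05 kHz.
7.05 kHz ≤ fs/2 = 20.75 kHz, appears at 7.05 kHz.
37.15 kHz > fs/2 = 20.75 kHz, folds to fs − 37.15 kHz = 4.35 kHz.
118.9 kHz mod fs = 35.9 kHz.
35.9 kHz > fs/2 = 20.75 kHz, folds to fs − 35.9 kHz = 5.6 kHz.
Distinct values: {4.35 kHz, 5.6 kHz, 7.05 kHz, 11.15 kHz, 17.2 kHz} → 5.

5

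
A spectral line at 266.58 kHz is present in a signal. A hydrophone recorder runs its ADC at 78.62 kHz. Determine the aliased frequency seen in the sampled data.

30.72 kHz

266.58 kHz mod fs = 30.72 kHz.
30.72 kHz ≤ fs/2 = 39.31 kHz, appears at 30.72 kHz.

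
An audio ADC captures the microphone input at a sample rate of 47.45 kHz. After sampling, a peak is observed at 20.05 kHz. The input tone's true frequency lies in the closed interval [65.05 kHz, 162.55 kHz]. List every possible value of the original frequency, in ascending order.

Frequencies that alias to 20.05 kHz are k·fs ± 20.05 kHz for integer k ≥ 0.
k=0: 20.05 kHz.
k=1: 27.4 kHz, 67.5 kHz.
k=2: 74.85 kHz, 114.95 kHz.
k=3: 122.3 kHz, 162.4 kHz.
k=4: 169.75 kHz, 209.85 kHz.
Within [65.05 kHz, 162.55 kHz]: 67.5 kHz, 74.85 kHz, 114.95 kHz, 122.3 kHz, 162.4 kHz.

67.5 kHz, 74.85 kHz, 114.95 kHz, 122.3 kHz, 162.4 kHz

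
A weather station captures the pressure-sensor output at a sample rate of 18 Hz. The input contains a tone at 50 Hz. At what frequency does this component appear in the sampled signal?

50 Hz mod fs = 14 Hz.
14 Hz > fs/2 = 9 Hz, folds to fs − 14 Hz = 4 Hz.

4 Hz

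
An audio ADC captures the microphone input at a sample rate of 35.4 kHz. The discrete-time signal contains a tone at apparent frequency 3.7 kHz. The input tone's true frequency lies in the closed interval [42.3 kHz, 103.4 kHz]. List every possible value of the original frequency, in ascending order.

Frequencies that alias to 3.7 kHz are k·fs ± 3.7 kHz for integer k ≥ 0.
k=0: 3.7 kHz.
k=1: 31.7 kHz, 39.1 kHz.
k=2: 67.1 kHz, 74.5 kHz.
k=3: 102.5 kHz, 109.9 kHz.
k=4: 137.9 kHz, 145.3 kHz.
Within [42.3 kHz, 103.4 kHz]: 67.1 kHz, 74.5 kHz, 102.5 kHz.

67.1 kHz, 74.5 kHz, 102.5 kHz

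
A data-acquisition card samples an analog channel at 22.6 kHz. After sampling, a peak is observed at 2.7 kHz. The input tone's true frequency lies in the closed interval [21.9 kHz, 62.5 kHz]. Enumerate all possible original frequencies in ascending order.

25.3 kHz, 42.5 kHz, 47.9 kHz

Frequencies that alias to 2.7 kHz are k·fs ± 2.7 kHz for integer k ≥ 0.
k=0: 2.7 kHz.
k=1: 19.9 kHz, 25.3 kHz.
k=2: 42.5 kHz, 47.9 kHz.
k=3: 65.1 kHz, 70.5 kHz.
Within [21.9 kHz, 62.5 kHz]: 25.3 kHz, 42.5 kHz, 47.9 kHz.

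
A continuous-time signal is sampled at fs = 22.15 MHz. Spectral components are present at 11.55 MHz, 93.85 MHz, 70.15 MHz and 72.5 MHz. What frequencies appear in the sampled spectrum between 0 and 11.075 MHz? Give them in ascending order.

fs/2 = 11.075 MHz.
11.55 MHz > fs/2 = 11.075 MHz, folds to fs − 11.55 MHz = 10.6 MHz.
93.85 MHz mod fs = 5.25 MHz.
5.25 MHz ≤ fs/2 = 11.075 MHz, appears at 5.25 MHz.
70.15 MHz mod fs = 3.7 MHz.
3.7 MHz ≤ fs/2 = 11.075 MHz, appears at 3.7 MHz.
72.5 MHz mod fs = 6.05 MHz.
6.05 MHz ≤ fs/2 = 11.075 MHz, appears at 6.05 MHz.
Distinct values: {3.7 MHz, 5.25 MHz, 6.05 MHz, 10.6 MHz}.

3.7 MHz, 5.25 MHz, 6.05 MHz, 10.6 MHz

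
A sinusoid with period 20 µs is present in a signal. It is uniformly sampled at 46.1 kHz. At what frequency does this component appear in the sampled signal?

T = 20 µs → f = 1/T = 50 kHz.
50 kHz mod fs = 3.9 kHz.
3.9 kHz ≤ fs/2 = 23.05 kHz, appears at 3.9 kHz.

3.9 kHz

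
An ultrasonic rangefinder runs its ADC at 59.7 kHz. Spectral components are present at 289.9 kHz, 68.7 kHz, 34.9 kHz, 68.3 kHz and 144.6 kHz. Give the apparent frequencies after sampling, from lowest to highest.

8.6 kHz, 9 kHz, 24.8 kHz, 25.2 kHz

fs/2 = 29.85 kHz.
289.9 kHz mod fs = 51.1 kHz.
51.1 kHz > fs/2 = 29.85 kHz, folds to fs − 51.1 kHz = 8.6 kHz.
68.7 kHz mod fs = 9 kHz.
9 kHz ≤ fs/2 = 29.85 kHz, appears at 9 kHz.
34.9 kHz > fs/2 = 29.85 kHz, folds to fs − 34.9 kHz = 24.8 kHz.
68.3 kHz mod fs = 8.6 kHz.
8.6 kHz ≤ fs/2 = 29.85 kHz, appears at 8.6 kHz.
144.6 kHz mod fs = 25.2 kHz.
25.2 kHz ≤ fs/2 = 29.85 kHz, appears at 25.2 kHz.
Distinct values: {8.6 kHz, 9 kHz, 24.8 kHz, 25.2 kHz}.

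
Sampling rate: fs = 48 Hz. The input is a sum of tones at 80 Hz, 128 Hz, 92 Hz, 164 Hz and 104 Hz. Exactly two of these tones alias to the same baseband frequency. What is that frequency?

16 Hz

fs/2 = 24 Hz.
80 Hz mod fs = 32 Hz.
32 Hz > fs/2 = 24 Hz, folds to fs − 32 Hz = 16 Hz.
128 Hz mod fs = 32 Hz.
32 Hz > fs/2 = 24 Hz, folds to fs − 32 Hz = 16 Hz.
92 Hz mod fs = 44 Hz.
44 Hz > fs/2 = 24 Hz, folds to fs − 44 Hz = 4 Hz.
164 Hz mod fs = 20 Hz.
20 Hz ≤ fs/2 = 24 Hz, appears at 20 Hz.
104 Hz mod fs = 8 Hz.
8 Hz ≤ fs/2 = 24 Hz, appears at 8 Hz.
80 Hz and 128 Hz both map to 16 Hz.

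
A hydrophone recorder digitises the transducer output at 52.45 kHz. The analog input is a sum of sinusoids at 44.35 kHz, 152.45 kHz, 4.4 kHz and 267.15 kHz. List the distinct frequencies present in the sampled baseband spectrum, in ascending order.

4.4 kHz, 4.9 kHz, 8.1 kHz

fs/2 = 26.225 kHz.
44.35 kHz > fs/2 = 26.225 kHz, folds to fs − 44.35 kHz = 8.1 kHz.
152.45 kHz mod fs = 47.55 kHz.
47.55 kHz > fs/2 = 26.225 kHz, folds to fs − 47.55 kHz = 4.9 kHz.
4.4 kHz ≤ fs/2 = 26.225 kHz, passes unchanged.
267.15 kHz mod fs = 4.9 kHz.
4.9 kHz ≤ fs/2 = 26.225 kHz, appears at 4.9 kHz.
Distinct values: {4.4 kHz, 4.9 kHz, 8.1 kHz}.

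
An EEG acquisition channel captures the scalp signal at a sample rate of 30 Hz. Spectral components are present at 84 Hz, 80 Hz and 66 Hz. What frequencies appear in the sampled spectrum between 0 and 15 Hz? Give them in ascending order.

fs/2 = 15 Hz.
84 Hz mod fs = 24 Hz.
24 Hz > fs/2 = 15 Hz, folds to fs − 24 Hz = 6 Hz.
80 Hz mod fs = 20 Hz.
20 Hz > fs/2 = 15 Hz, folds to fs − 20 Hz = 10 Hz.
66 Hz mod fs = 6 Hz.
6 Hz ≤ fs/2 = 15 Hz, appears at 6 Hz.
Distinct values: {6 Hz, 10 Hz}.

6 Hz, 10 Hz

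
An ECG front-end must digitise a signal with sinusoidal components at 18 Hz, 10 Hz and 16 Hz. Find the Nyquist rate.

36 Hz

Highest-frequency component: 18 Hz.
Nyquist rate = 2 × 18 Hz = 36 Hz.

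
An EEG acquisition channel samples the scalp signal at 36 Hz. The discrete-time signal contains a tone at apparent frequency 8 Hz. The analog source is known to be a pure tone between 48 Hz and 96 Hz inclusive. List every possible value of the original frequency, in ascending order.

64 Hz, 80 Hz

Frequencies that alias to 8 Hz are k·fs ± 8 Hz for integer k ≥ 0.
k=0: 8 Hz.
k=1: 28 Hz, 44 Hz.
k=2: 64 Hz, 80 Hz.
k=3: 100 Hz, 116 Hz.
Within [48 Hz, 96 Hz]: 64 Hz, 80 Hz.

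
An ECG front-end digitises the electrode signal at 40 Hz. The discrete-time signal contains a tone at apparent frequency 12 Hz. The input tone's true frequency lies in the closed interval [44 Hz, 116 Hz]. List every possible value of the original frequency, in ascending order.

52 Hz, 68 Hz, 92 Hz, 108 Hz

Frequencies that alias to 12 Hz are k·fs ± 12 Hz for integer k ≥ 0.
k=0: 12 Hz.
k=1: 28 Hz, 52 Hz.
k=2: 68 Hz, 92 Hz.
k=3: 108 Hz, 132 Hz.
k=4: 148 Hz, 172 Hz.
Within [44 Hz, 116 Hz]: 52 Hz, 68 Hz, 92 Hz, 108 Hz.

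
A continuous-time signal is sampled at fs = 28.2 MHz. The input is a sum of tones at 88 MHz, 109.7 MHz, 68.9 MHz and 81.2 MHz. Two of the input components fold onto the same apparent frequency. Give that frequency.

fs/2 = 14.1 MHz.
88 MHz mod fs = 3.4 MHz.
3.4 MHz ≤ fs/2 = 14.1 MHz, appears at 3.4 MHz.
109.7 MHz mod fs = 25.1 MHz.
25.1 MHz > fs/2 = 14.1 MHz, folds to fs − 25.1 MHz = 3.1 MHz.
68.9 MHz mod fs = 12.5 MHz.
12.5 MHz ≤ fs/2 = 14.1 MHz, appears at 12.5 MHz.
81.2 MHz mod fs = 24.8 MHz.
24.8 MHz > fs/2 = 14.1 MHz, folds to fs − 24.8 MHz = 3.4 MHz.
81.2 MHz and 88 MHz both map to 3.4 MHz.

3.4 MHz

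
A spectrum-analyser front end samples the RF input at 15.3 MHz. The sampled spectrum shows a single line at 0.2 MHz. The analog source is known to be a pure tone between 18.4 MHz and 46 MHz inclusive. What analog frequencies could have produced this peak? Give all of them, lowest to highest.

30.4 MHz, 30.8 MHz, 45.7 MHz

Frequencies that alias to 0.2 MHz are k·fs ± 0.2 MHz for integer k ≥ 0.
k=0: 0.2 MHz.
k=1: 15.1 MHz, 15.5 MHz.
k=2: 30.4 MHz, 30.8 MHz.
k=3: 45.7 MHz, 46.1 MHz.
k=4: 61 MHz, 61.4 MHz.
Within [18.4 MHz, 46 MHz]: 30.4 MHz, 30.8 MHz, 45.7 MHz.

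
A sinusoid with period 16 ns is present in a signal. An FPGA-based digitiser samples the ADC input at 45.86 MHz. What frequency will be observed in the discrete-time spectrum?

16.64 MHz

T = 16 ns → f = 1/T = 62.5 MHz.
62.5 MHz mod fs = 16.64 MHz.
16.64 MHz ≤ fs/2 = 22.93 MHz, appears at 16.64 MHz.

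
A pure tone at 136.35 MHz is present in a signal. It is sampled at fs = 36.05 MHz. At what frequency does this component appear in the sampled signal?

7.85 MHz

136.35 MHz mod fs = 28.2 MHz.
28.2 MHz > fs/2 = 18.025 MHz, folds to fs − 28.2 MHz = 7.85 MHz.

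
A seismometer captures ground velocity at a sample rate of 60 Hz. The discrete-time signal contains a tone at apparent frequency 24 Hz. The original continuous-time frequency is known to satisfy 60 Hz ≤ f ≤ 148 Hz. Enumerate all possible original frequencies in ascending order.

84 Hz, 96 Hz, 144 Hz

Frequencies that alias to 24 Hz are k·fs ± 24 Hz for integer k ≥ 0.
k=0: 24 Hz.
k=1: 36 Hz, 84 Hz.
k=2: 96 Hz, 144 Hz.
k=3: 156 Hz, 204 Hz.
Within [60 Hz, 148 Hz]: 84 Hz, 96 Hz, 144 Hz.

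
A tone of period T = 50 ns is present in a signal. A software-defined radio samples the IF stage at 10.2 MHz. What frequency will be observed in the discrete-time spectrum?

0.4 MHz

T = 50 ns → f = 1/T = 20 MHz.
20 MHz mod fs = 9.8 MHz.
9.8 MHz > fs/2 = 5.1 MHz, folds to fs − 9.8 MHz = 0.4 MHz.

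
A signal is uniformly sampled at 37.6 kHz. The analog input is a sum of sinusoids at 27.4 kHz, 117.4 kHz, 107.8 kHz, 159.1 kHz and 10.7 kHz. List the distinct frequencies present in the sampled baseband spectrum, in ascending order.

4.6 kHz, 5 kHz, 8.7 kHz, 10.2 kHz, 10.7 kHz

fs/2 = 18.8 kHz.
27.4 kHz > fs/2 = 18.8 kHz, folds to fs − 27.4 kHz = 10.2 kHz.
117.4 kHz mod fs = 4.6 kHz.
4.6 kHz ≤ fs/2 = 18.8 kHz, appears at 4.6 kHz.
107.8 kHz mod fs = 32.6 kHz.
32.6 kHz > fs/2 = 18.8 kHz, folds to fs − 32.6 kHz = 5 kHz.
159.1 kHz mod fs = 8.7 kHz.
8.7 kHz ≤ fs/2 = 18.8 kHz, appears at 8.7 kHz.
10.7 kHz ≤ fs/2 = 18.8 kHz, passes unchanged.
Distinct values: {4.6 kHz, 5 kHz, 8.7 kHz, 10.2 kHz, 10.7 kHz}.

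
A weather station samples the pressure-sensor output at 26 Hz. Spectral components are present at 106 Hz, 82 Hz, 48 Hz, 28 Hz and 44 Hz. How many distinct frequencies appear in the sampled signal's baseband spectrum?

fs/2 = 13 Hz.
106 Hz mod fs = 2 Hz.
2 Hz ≤ fs/2 = 13 Hz, appears at 2 Hz.
82 Hz mod fs = 4 Hz.
4 Hz ≤ fs/2 = 13 Hz, appears at 4 Hz.
48 Hz mod fs = 22 Hz.
22 Hz > fs/2 = 13 Hz, folds to fs − 22 Hz = 4 Hz.
28 Hz mod fs = 2 Hz.
2 Hz ≤ fs/2 = 13 Hz, appears at 2 Hz.
44 Hz mod fs = 18 Hz.
18 Hz > fs/2 = 13 Hz, folds to fs − 18 Hz = 8 Hz.
Distinct values: {2 Hz, 4 Hz, 8 Hz} → 3.

3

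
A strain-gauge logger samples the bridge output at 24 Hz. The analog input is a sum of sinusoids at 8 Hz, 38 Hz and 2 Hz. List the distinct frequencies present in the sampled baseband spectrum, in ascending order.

fs/2 = 12 Hz.
8 Hz ≤ fs/2 = 12 Hz, passes unchanged.
38 Hz mod fs = 14 Hz.
14 Hz > fs/2 = 12 Hz, folds to fs − 14 Hz = 10 Hz.
2 Hz ≤ fs/2 = 12 Hz, passes unchanged.
Distinct values: {2 Hz, 8 Hz, 10 Hz}.

2 Hz, 8 Hz, 10 Hz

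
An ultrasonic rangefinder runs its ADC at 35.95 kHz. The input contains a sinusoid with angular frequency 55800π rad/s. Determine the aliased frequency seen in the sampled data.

ω = 55800π rad/s → f = ω/(2π) = 27900 Hz = 27.9 kHz.
27.9 kHz > fs/2 = 17.975 kHz, folds to fs − 27.9 kHz = 8.05 kHz.

8.05 kHz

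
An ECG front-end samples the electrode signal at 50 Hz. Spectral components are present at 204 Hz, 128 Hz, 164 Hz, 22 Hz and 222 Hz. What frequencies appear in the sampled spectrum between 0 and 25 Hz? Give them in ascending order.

4 Hz, 14 Hz, 22 Hz

fs/2 = 25 Hz.
204 Hz mod fs = 4 Hz.
4 Hz ≤ fs/2 = 25 Hz, appears at 4 Hz.
128 Hz mod fs = 28 Hz.
28 Hz > fs/2 = 25 Hz, folds to fs − 28 Hz = 22 Hz.
164 Hz mod fs = 14 Hz.
14 Hz ≤ fs/2 = 25 Hz, appears at 14 Hz.
22 Hz ≤ fs/2 = 25 Hz, passes unchanged.
222 Hz mod fs = 22 Hz.
22 Hz ≤ fs/2 = 25 Hz, appears at 22 Hz.
Distinct values: {4 Hz, 14 Hz, 22 Hz}.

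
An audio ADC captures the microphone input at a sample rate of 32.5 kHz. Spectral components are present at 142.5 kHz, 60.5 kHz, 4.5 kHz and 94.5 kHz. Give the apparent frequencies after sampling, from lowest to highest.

3 kHz, 4.5 kHz, 12.5 kHz

fs/2 = 16.25 kHz.
142.5 kHz mod fs = 12.5 kHz.
12.5 kHz ≤ fs/2 = 16.25 kHz, appears at 12.5 kHz.
60.5 kHz mod fs = 28 kHz.
28 kHz > fs/2 = 16.25 kHz, folds to fs − 28 kHz = 4.5 kHz.
4.5 kHz ≤ fs/2 = 16.25 kHz, passes unchanged.
94.5 kHz mod fs = 29.5 kHz.
29.5 kHz > fs/2 = 16.25 kHz, folds to fs − 29.5 kHz = 3 kHz.
Distinct values: {3 kHz, 4.5 kHz, 12.5 kHz}.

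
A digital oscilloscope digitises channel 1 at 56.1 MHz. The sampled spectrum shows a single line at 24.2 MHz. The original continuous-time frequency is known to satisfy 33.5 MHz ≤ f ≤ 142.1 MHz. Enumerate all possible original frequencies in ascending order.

80.3 MHz, 88 MHz, 136.4 MHz

Frequencies that alias to 24.2 MHz are k·fs ± 24.2 MHz for integer k ≥ 0.
k=0: 24.2 MHz.
k=1: 31.9 MHz, 80.3 MHz.
k=2: 88 MHz, 136.4 MHz.
k=3: 144.1 MHz, 192.5 MHz.
Within [33.5 MHz, 142.1 MHz]: 80.3 MHz, 88 MHz, 136.4 MHz.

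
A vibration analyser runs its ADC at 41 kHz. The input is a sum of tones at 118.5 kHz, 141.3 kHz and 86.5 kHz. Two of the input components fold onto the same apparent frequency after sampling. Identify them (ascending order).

fs/2 = 20.5 kHz.
118.5 kHz mod fs = 36.5 kHz.
36.5 kHz > fs/2 = 20.5 kHz, folds to fs − 36.5 kHz = 4.5 kHz.
141.3 kHz mod fs = 18.3 kHz.
18.3 kHz ≤ fs/2 = 20.5 kHz, appears at 18.3 kHz.
86.5 kHz mod fs = 4.5 kHz.
4.5 kHz ≤ fs/2 = 20.5 kHz, appears at 4.5 kHz.
86.5 kHz and 118.5 kHz both map to 4.5 kHz.

86.5 kHz, 118.5 kHz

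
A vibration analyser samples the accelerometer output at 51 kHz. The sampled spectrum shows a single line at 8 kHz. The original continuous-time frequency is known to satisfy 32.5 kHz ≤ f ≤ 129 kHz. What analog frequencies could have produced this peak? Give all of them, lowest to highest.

43 kHz, 59 kHz, 94 kHz, 110 kHz

Frequencies that alias to 8 kHz are k·fs ± 8 kHz for integer k ≥ 0.
k=0: 8 kHz.
k=1: 43 kHz, 59 kHz.
k=2: 94 kHz, 110 kHz.
k=3: 145 kHz, 161 kHz.
Within [32.5 kHz, 129 kHz]: 43 kHz, 59 kHz, 94 kHz, 110 kHz.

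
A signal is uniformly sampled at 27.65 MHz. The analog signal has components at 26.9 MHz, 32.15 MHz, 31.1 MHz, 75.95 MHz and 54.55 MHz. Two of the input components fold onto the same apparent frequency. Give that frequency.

0.75 MHz

fs/2 = 13.825 MHz.
26.9 MHz > fs/2 = 13.825 MHz, folds to fs − 26.9 MHz = 0.75 MHz.
32.15 MHz mod fs = 4.5 MHz.
4.5 MHz ≤ fs/2 = 13.825 MHz, appears at 4.5 MHz.
31.1 MHz mod fs = 3.45 MHz.
3.45 MHz ≤ fs/2 = 13.825 MHz, appears at 3.45 MHz.
75.95 MHz mod fs = 20.65 MHz.
20.65 MHz > fs/2 = 13.825 MHz, folds to fs − 20.65 MHz = 7 MHz.
54.55 MHz mod fs = 26.9 MHz.
26.9 MHz > fs/2 = 13.825 MHz, folds to fs − 26.9 MHz = 0.75 MHz.
26.9 MHz and 54.55 MHz both map to 0.75 MHz.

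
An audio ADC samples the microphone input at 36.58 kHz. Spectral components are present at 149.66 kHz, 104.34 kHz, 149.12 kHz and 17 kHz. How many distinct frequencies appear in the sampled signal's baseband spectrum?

4

fs/2 = 18.29 kHz.
149.66 kHz mod fs = 3.34 kHz.
3.34 kHz ≤ fs/2 = 18.29 kHz, appears at 3.34 kHz.
104.34 kHz mod fs = 31.18 kHz.
31.18 kHz > fs/2 = 18.29 kHz, folds to fs − 31.18 kHz = 5.4 kHz.
149.12 kHz mod fs = 2.8 kHz.
2.8 kHz ≤ fs/2 = 18.29 kHz, appears at 2.8 kHz.
17 kHz ≤ fs/2 = 18.29 kHz, passes unchanged.
Distinct values: {2.8 kHz, 3.34 kHz, 5.4 kHz, 17 kHz} → 4.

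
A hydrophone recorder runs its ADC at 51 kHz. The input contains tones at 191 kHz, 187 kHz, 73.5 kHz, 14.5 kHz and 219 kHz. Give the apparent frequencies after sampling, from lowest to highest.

13 kHz, 14.5 kHz, 15 kHz, 17 kHz, 22.5 kHz

fs/2 = 25.5 kHz.
191 kHz mod fs = 38 kHz.
38 kHz > fs/2 = 25.5 kHz, folds to fs − 38 kHz = 13 kHz.
187 kHz mod fs = 34 kHz.
34 kHz > fs/2 = 25.5 kHz, folds to fs − 34 kHz = 17 kHz.
73.5 kHz mod fs = 22.5 kHz.
22.5 kHz ≤ fs/2 = 25.5 kHz, appears at 22.5 kHz.
14.5 kHz ≤ fs/2 = 25.5 kHz, passes unchanged.
219 kHz mod fs = 15 kHz.
15 kHz ≤ fs/2 = 25.5 kHz, appears at 15 kHz.
Distinct values: {13 kHz, 14.5 kHz, 15 kHz, 17 kHz, 22.5 kHz}.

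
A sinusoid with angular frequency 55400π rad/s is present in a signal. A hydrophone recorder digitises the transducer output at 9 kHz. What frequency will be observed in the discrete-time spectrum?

0.7 kHz

ω = 55400π rad/s → f = ω/(2π) = 27700 Hz = 27.7 kHz.
27.7 kHz mod fs = 0.7 kHz.
0.7 kHz ≤ fs/2 = 4.5 kHz, appears at 0.7 kHz.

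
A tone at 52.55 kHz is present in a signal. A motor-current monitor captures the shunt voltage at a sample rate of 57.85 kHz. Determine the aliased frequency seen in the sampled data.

52.55 kHz > fs/2 = 28.925 kHz, folds to fs − 52.55 kHz = 5.3 kHz.

5.3 kHz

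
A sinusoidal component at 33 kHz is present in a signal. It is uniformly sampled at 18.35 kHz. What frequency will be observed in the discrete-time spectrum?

33 kHz mod fs = 14.65 kHz.
14.65 kHz > fs/2 = 9.175 kHz, folds to fs − 14.65 kHz = 3.7 kHz.

3.7 kHz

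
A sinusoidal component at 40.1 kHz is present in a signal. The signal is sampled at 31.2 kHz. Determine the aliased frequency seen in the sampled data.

40.1 kHz mod fs = 8.9 kHz.
8.9 kHz ≤ fs/2 = 15.6 kHz, appears at 8.9 kHz.

8.9 kHz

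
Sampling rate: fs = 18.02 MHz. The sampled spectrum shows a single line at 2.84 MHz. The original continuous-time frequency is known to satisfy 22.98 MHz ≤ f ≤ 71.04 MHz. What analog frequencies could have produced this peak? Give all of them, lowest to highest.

Frequencies that alias to 2.84 MHz are k·fs ± 2.84 MHz for integer k ≥ 0.
k=0: 2.84 MHz.
k=1: 15.18 MHz, 20.86 MHz.
k=2: 33.2 MHz, 38.88 MHz.
k=3: 51.22 MHz, 56.9 MHz.
k=4: 69.24 MHz, 74.92 MHz.
k=5: 87.26 MHz, 92.94 MHz.
Within [22.98 MHz, 71.04 MHz]: 33.2 MHz, 38.88 MHz, 51.22 MHz, 56.9 MHz, 69.24 MHz.

33.2 MHz, 38.88 MHz, 51.22 MHz, 56.9 MHz, 69.24 MHz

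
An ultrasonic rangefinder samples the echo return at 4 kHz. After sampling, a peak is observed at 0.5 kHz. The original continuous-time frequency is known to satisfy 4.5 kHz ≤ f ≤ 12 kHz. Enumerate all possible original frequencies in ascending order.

Frequencies that alias to 0.5 kHz are k·fs ± 0.5 kHz for integer k ≥ 0.
k=0: 0.5 kHz.
k=1: 3.5 kHz, 4.5 kHz.
k=2: 7.5 kHz, 8.5 kHz.
k=3: 11.5 kHz, 12.5 kHz.
k=4: 15.5 kHz, 16.5 kHz.
Within [4.5 kHz, 12 kHz]: 4.5 kHz, 7.5 kHz, 8.5 kHz, 11.5 kHz.

4.5 kHz, 7.5 kHz, 8.5 kHz, 11.5 kHz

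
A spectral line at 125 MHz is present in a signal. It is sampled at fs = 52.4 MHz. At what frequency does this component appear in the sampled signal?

125 MHz mod fs = 20.2 MHz.
20.2 MHz ≤ fs/2 = 26.2 MHz, appears at 20.2 MHz.

20.2 MHz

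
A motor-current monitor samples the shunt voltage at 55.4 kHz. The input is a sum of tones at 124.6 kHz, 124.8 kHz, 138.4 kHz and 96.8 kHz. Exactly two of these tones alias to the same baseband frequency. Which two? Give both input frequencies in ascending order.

96.8 kHz, 124.8 kHz

fs/2 = 27.7 kHz.
124.6 kHz mod fs = 13.8 kHz.
13.8 kHz ≤ fs/2 = 27.7 kHz, appears at 13.8 kHz.
124.8 kHz mod fs = 14 kHz.
14 kHz ≤ fs/2 = 27.7 kHz, appears at 14 kHz.
138.4 kHz mod fs = 27.6 kHz.
27.6 kHz ≤ fs/2 = 27.7 kHz, appears at 27.6 kHz.
96.8 kHz mod fs = 41.4 kHz.
41.4 kHz > fs/2 = 27.7 kHz, folds to fs − 41.4 kHz = 14 kHz.
96.8 kHz and 124.8 kHz both map to 14 kHz.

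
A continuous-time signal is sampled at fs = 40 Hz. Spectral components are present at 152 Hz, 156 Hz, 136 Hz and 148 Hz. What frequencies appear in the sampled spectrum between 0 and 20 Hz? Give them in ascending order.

fs/2 = 20 Hz.
152 Hz mod fs = 32 Hz.
32 Hz > fs/2 = 20 Hz, folds to fs − 32 Hz = 8 Hz.
156 Hz mod fs = 36 Hz.
36 Hz > fs/2 = 20 Hz, folds to fs − 36 Hz = 4 Hz.
136 Hz mod fs = 16 Hz.
16 Hz ≤ fs/2 = 20 Hz, appears at 16 Hz.
148 Hz mod fs = 28 Hz.
28 Hz > fs/2 = 20 Hz, folds to fs − 28 Hz = 12 Hz.
Distinct values: {4 Hz, 8 Hz, 12 Hz, 16 Hz}.

4 Hz, 8 Hz, 12 Hz, 16 Hz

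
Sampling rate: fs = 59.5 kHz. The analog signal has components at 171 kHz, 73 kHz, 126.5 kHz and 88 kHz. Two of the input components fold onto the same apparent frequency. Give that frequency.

7.5 kHz

fs/2 = 29.75 kHz.
171 kHz mod fs = 52 kHz.
52 kHz > fs/2 = 29.75 kHz, folds to fs − 52 kHz = 7.5 kHz.
73 kHz mod fs = 13.5 kHz.
13.5 kHz ≤ fs/2 = 29.75 kHz, appears at 13.5 kHz.
126.5 kHz mod fs = 7.5 kHz.
7.5 kHz ≤ fs/2 = 29.75 kHz, appears at 7.5 kHz.
88 kHz mod fs = 28.5 kHz.
28.5 kHz ≤ fs/2 = 29.75 kHz, appears at 28.5 kHz.
126.5 kHz and 171 kHz both map to 7.5 kHz.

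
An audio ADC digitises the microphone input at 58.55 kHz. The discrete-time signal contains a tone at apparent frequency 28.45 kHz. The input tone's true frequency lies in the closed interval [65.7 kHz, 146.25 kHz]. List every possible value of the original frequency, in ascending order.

87 kHz, 88.65 kHz, 145.55 kHz

Frequencies that alias to 28.45 kHz are k·fs ± 28.45 kHz for integer k ≥ 0.
k=0: 28.45 kHz.
k=1: 30.1 kHz, 87 kHz.
k=2: 88.65 kHz, 145.55 kHz.
k=3: 147.2 kHz, 204.1 kHz.
Within [65.7 kHz, 146.25 kHz]: 87 kHz, 88.65 kHz, 145.55 kHz.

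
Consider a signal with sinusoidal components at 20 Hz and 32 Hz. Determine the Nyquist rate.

64 Hz

Highest-frequency component: 32 Hz.
Nyquist rate = 2 × 32 Hz = 64 Hz.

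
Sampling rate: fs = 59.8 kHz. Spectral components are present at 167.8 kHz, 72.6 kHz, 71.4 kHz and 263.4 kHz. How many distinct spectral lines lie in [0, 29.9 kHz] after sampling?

3

fs/2 = 29.9 kHz.
167.8 kHz mod fs = 48.2 kHz.
48.2 kHz > fs/2 = 29.9 kHz, folds to fs − 48.2 kHz = 11.6 kHz.
72.6 kHz mod fs = 12.8 kHz.
12.8 kHz ≤ fs/2 = 29.9 kHz, appears at 12.8 kHz.
71.4 kHz mod fs = 11.6 kHz.
11.6 kHz ≤ fs/2 = 29.9 kHz, appears at 11.6 kHz.
263.4 kHz mod fs = 24.2 kHz.
24.2 kHz ≤ fs/2 = 29.9 kHz, appears at 24.2 kHz.
Distinct values: {11.6 kHz, 12.8 kHz, 24.2 kHz} → 3.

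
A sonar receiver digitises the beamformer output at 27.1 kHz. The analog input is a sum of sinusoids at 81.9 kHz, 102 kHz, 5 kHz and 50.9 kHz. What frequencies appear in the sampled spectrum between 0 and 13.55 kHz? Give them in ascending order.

fs/2 = 13.55 kHz.
81.9 kHz mod fs = 0.6 kHz.
0.6 kHz ≤ fs/2 = 13.55 kHz, appears at 0.6 kHz.
102 kHz mod fs = 20.7 kHz.
20.7 kHz > fs/2 = 13.55 kHz, folds to fs − 20.7 kHz = 6.4 kHz.
5 kHz ≤ fs/2 = 13.55 kHz, passes unchanged.
50.9 kHz mod fs = 23.8 kHz.
23.8 kHz > fs/2 = 13.55 kHz, folds to fs − 23.8 kHz = 3.3 kHz.
Distinct values: {0.6 kHz, 3.3 kHz, 5 kHz, 6.4 kHz}.

0.6 kHz, 3.3 kHz, 5 kHz, 6.4 kHz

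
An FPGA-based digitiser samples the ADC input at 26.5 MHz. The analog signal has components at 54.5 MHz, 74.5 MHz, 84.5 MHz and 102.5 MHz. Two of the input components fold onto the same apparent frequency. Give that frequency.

5 MHz

fs/2 = 13.25 MHz.
54.5 MHz mod fs = 1.5 MHz.
1.5 MHz ≤ fs/2 = 13.25 MHz, appears at 1.5 MHz.
74.5 MHz mod fs = 21.5 MHz.
21.5 MHz > fs/2 = 13.25 MHz, folds to fs − 21.5 MHz = 5 MHz.
84.5 MHz mod fs = 5 MHz.
5 MHz ≤ fs/2 = 13.25 MHz, appears at 5 MHz.
102.5 MHz mod fs = 23 MHz.
23 MHz > fs/2 = 13.25 MHz, folds to fs − 23 MHz = 3.5 MHz.
74.5 MHz and 84.5 MHz both map to 5 MHz.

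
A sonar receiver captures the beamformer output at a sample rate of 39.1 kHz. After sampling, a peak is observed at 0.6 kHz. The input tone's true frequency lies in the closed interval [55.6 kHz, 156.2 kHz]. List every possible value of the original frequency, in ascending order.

Frequencies that alias to 0.6 kHz are k·fs ± 0.6 kHz for integer k ≥ 0.
k=0: 0.6 kHz.
k=1: 38.5 kHz, 39.7 kHz.
k=2: 77.6 kHz, 78.8 kHz.
k=3: 116.7 kHz, 117.9 kHz.
k=4: 155.8 kHz, 157 kHz.
k=5: 194.9 kHz, 196.1 kHz.
Within [55.6 kHz, 156.2 kHz]: 77.6 kHz, 78.8 kHz, 116.7 kHz, 117.9 kHz, 155.8 kHz.

77.6 kHz, 78.8 kHz, 116.7 kHz, 117.9 kHz, 155.8 kHz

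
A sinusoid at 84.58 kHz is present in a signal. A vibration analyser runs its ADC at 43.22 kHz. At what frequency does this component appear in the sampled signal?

1.86 kHz

84.58 kHz mod fs = 41.36 kHz.
41.36 kHz > fs/2 = 21.61 kHz, folds to fs − 41.36 kHz = 1.86 kHz.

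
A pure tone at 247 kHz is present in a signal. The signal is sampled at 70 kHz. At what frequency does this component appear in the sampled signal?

33 kHz

247 kHz mod fs = 37 kHz.
37 kHz > fs/2 = 35 kHz, folds to fs − 37 kHz = 33 kHz.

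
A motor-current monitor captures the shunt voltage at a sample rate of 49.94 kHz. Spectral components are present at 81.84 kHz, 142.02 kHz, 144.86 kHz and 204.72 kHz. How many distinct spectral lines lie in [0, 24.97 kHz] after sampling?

3

fs/2 = 24.97 kHz.
81.84 kHz mod fs = 31.9 kHz.
31.9 kHz > fs/2 = 24.97 kHz, folds to fs − 31.9 kHz = 18.04 kHz.
142.02 kHz mod fs = 42.14 kHz.
42.14 kHz > fs/2 = 24.97 kHz, folds to fs − 42.14 kHz = 7.8 kHz.
144.86 kHz mod fs = 44.98 kHz.
44.98 kHz > fs/2 = 24.97 kHz, folds to fs − 44.98 kHz = 4.96 kHz.
204.72 kHz mod fs = 4.96 kHz.
4.96 kHz ≤ fs/2 = 24.97 kHz, appears at 4.96 kHz.
Distinct values: {4.96 kHz, 7.8 kHz, 18.04 kHz} → 3.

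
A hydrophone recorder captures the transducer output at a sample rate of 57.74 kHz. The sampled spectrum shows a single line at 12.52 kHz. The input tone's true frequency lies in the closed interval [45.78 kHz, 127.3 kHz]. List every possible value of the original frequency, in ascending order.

70.26 kHz, 102.96 kHz

Frequencies that alias to 12.52 kHz are k·fs ± 12.52 kHz for integer k ≥ 0.
k=0: 12.52 kHz.
k=1: 45.22 kHz, 70.26 kHz.
k=2: 102.96 kHz, 128 kHz.
k=3: 160.7 kHz, 185.74 kHz.
Within [45.78 kHz, 127.3 kHz]: 70.26 kHz, 102.96 kHz.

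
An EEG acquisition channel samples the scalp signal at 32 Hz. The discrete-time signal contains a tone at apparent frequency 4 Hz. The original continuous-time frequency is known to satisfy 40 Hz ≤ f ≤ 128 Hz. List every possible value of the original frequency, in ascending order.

60 Hz, 68 Hz, 92 Hz, 100 Hz, 124 Hz

Frequencies that alias to 4 Hz are k·fs ± 4 Hz for integer k ≥ 0.
k=0: 4 Hz.
k=1: 28 Hz, 36 Hz.
k=2: 60 Hz, 68 Hz.
k=3: 92 Hz, 100 Hz.
k=4: 124 Hz, 132 Hz.
k=5: 156 Hz, 164 Hz.
Within [40 Hz, 128 Hz]: 60 Hz, 68 Hz, 92 Hz, 100 Hz, 124 Hz.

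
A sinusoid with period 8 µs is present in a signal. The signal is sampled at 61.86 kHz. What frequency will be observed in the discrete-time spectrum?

1.28 kHz

T = 8 µs → f = 1/T = 125 kHz.
125 kHz mod fs = 1.28 kHz.
1.28 kHz ≤ fs/2 = 30.93 kHz, appears at 1.28 kHz.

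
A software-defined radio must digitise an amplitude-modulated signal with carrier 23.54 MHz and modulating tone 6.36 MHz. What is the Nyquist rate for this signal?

59.8 MHz

AM sidebands sit at fc ± fm = 17.18 MHz and 29.9 MHz.
Highest-frequency component: 29.9 MHz.
Nyquist rate = 2 × 29.9 MHz = 59.8 MHz.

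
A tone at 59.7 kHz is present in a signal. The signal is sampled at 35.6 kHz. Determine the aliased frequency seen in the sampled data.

11.5 kHz

59.7 kHz mod fs = 24.1 kHz.
24.1 kHz > fs/2 = 17.8 kHz, folds to fs − 24.1 kHz = 11.5 kHz.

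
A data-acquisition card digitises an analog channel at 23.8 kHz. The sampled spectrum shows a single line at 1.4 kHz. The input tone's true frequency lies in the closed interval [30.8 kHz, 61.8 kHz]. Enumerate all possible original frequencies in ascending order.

Frequencies that alias to 1.4 kHz are k·fs ± 1.4 kHz for integer k ≥ 0.
k=0: 1.4 kHz.
k=1: 22.4 kHz, 25.2 kHz.
k=2: 46.2 kHz, 49 kHz.
k=3: 70 kHz, 72.8 kHz.
Within [30.8 kHz, 61.8 kHz]: 46.2 kHz, 49 kHz.

46.2 kHz, 49 kHz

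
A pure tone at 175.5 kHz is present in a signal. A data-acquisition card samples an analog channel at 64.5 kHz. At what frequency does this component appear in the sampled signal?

18 kHz

175.5 kHz mod fs = 46.5 kHz.
46.5 kHz > fs/2 = 32.25 kHz, folds to fs − 46.5 kHz = 18 kHz.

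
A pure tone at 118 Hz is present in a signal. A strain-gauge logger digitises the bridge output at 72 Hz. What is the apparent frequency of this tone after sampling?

26 Hz

118 Hz mod fs = 46 Hz.
46 Hz > fs/2 = 36 Hz, folds to fs − 46 Hz = 26 Hz.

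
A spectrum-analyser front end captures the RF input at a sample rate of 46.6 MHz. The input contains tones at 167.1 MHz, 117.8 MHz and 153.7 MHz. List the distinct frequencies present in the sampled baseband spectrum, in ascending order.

13.9 MHz, 19.3 MHz, 22 MHz

fs/2 = 23.3 MHz.
167.1 MHz mod fs = 27.3 MHz.
27.3 MHz > fs/2 = 23.3 MHz, folds to fs − 27.3 MHz = 19.3 MHz.
117.8 MHz mod fs = 24.6 MHz.
24.6 MHz > fs/2 = 23.3 MHz, folds to fs − 24.6 MHz = 22 MHz.
153.7 MHz mod fs = 13.9 MHz.
13.9 MHz ≤ fs/2 = 23.3 MHz, appears at 13.9 MHz.
Distinct values: {13.9 MHz, 19.3 MHz, 22 MHz}.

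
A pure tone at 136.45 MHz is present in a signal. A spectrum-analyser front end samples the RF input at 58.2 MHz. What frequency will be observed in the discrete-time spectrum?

136.45 MHz mod fs = 20.05 MHz.
20.05 MHz ≤ fs/2 = 29.1 MHz, appears at 20.05 MHz.

20.05 MHz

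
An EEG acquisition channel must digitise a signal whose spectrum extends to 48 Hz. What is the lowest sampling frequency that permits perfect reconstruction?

96 Hz

Nyquist rate = 2 × 48 Hz = 96 Hz.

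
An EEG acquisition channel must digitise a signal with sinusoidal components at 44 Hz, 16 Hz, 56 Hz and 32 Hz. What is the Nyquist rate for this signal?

Highest-frequency component: 56 Hz.
Nyquist rate = 2 × 56 Hz = 112 Hz.

112 Hz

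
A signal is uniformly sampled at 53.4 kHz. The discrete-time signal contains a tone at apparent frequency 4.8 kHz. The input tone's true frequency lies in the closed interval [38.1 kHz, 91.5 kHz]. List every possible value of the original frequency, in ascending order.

48.6 kHz, 58.2 kHz

Frequencies that alias to 4.8 kHz are k·fs ± 4.8 kHz for integer k ≥ 0.
k=0: 4.8 kHz.
k=1: 48.6 kHz, 58.2 kHz.
k=2: 102 kHz, 111.6 kHz.
Within [38.1 kHz, 91.5 kHz]: 48.6 kHz, 58.2 kHz.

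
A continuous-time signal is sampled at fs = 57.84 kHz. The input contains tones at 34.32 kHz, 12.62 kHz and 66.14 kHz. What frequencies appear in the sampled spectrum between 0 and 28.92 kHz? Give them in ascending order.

fs/2 = 28.92 kHz.
34.32 kHz > fs/2 = 28.92 kHz, folds to fs − 34.32 kHz = 23.52 kHz.
12.62 kHz ≤ fs/2 = 28.92 kHz, passes unchanged.
66.14 kHz mod fs = 8.3 kHz.
8.3 kHz ≤ fs/2 = 28.92 kHz, appears at 8.3 kHz.
Distinct values: {8.3 kHz, 12.62 kHz, 23.52 kHz}.

8.3 kHz, 12.62 kHz, 23.52 kHz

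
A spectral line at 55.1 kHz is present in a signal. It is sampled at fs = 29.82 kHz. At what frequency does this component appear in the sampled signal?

4.54 kHz

55.1 kHz mod fs = 25.28 kHz.
25.28 kHz > fs/2 = 14.91 kHz, folds to fs − 25.28 kHz = 4.54 kHz.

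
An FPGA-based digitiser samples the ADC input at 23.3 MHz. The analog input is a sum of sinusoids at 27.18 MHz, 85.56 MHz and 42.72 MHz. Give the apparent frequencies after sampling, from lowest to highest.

fs/2 = 11.65 MHz.
27.18 MHz mod fs = 3.88 MHz.
3.88 MHz ≤ fs/2 = 11.65 MHz, appears at 3.88 MHz.
85.56 MHz mod fs = 15.66 MHz.
15.66 MHz > fs/2 = 11.65 MHz, folds to fs − 15.66 MHz = 7.64 MHz.
42.72 MHz mod fs = 19.42 MHz.
19.42 MHz > fs/2 = 11.65 MHz, folds to fs − 19.42 MHz = 3.88 MHz.
Distinct values: {3.88 MHz, 7.64 MHz}.

3.88 MHz, 7.64 MHz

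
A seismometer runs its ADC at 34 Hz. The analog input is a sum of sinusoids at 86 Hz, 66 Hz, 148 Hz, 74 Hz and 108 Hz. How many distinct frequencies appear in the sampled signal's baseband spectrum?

fs/2 = 17 Hz.
86 Hz mod fs = 18 Hz.
18 Hz > fs/2 = 17 Hz, folds to fs − 18 Hz = 16 Hz.
66 Hz mod fs = 32 Hz.
32 Hz > fs/2 = 17 Hz, folds to fs − 32 Hz = 2 Hz.
148 Hz mod fs = 12 Hz.
12 Hz ≤ fs/2 = 17 Hz, appears at 12 Hz.
74 Hz mod fs = 6 Hz.
6 Hz ≤ fs/2 = 17 Hz, appears at 6 Hz.
108 Hz mod fs = 6 Hz.
6 Hz ≤ fs/2 = 17 Hz, appears at 6 Hz.
Distinct values: {2 Hz, 6 Hz, 12 Hz, 16 Hz} → 4.

4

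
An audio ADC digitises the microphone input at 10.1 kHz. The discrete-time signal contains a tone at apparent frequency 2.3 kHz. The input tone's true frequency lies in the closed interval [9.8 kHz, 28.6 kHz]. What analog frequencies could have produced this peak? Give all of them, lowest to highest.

12.4 kHz, 17.9 kHz, 22.5 kHz, 28 kHz

Frequencies that alias to 2.3 kHz are k·fs ± 2.3 kHz for integer k ≥ 0.
k=0: 2.3 kHz.
k=1: 7.8 kHz, 12.4 kHz.
k=2: 17.9 kHz, 22.5 kHz.
k=3: 28 kHz, 32.6 kHz.
k=4: 38.1 kHz, 42.7 kHz.
Within [9.8 kHz, 28.6 kHz]: 12.4 kHz, 17.9 kHz, 22.5 kHz, 28 kHz.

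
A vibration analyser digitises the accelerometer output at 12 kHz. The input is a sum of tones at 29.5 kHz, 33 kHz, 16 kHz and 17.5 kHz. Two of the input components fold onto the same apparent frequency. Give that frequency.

fs/2 = 6 kHz.
29.5 kHz mod fs = 5.5 kHz.
5.5 kHz ≤ fs/2 = 6 kHz, appears at 5.5 kHz.
33 kHz mod fs = 9 kHz.
9 kHz > fs/2 = 6 kHz, folds to fs − 9 kHz = 3 kHz.
16 kHz mod fs = 4 kHz.
4 kHz ≤ fs/2 = 6 kHz, appears at 4 kHz.
17.5 kHz mod fs = 5.5 kHz.
5.5 kHz ≤ fs/2 = 6 kHz, appears at 5.5 kHz.
17.5 kHz and 29.5 kHz both map to 5.5 kHz.

5.5 kHz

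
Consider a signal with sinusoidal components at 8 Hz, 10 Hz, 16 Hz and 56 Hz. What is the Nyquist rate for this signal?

112 Hz

Highest-frequency component: 56 Hz.
Nyquist rate = 2 × 56 Hz = 112 Hz.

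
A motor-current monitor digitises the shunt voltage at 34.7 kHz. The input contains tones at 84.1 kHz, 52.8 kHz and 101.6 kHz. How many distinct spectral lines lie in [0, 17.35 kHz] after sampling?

fs/2 = 17.35 kHz.
84.1 kHz mod fs = 14.7 kHz.
14.7 kHz ≤ fs/2 = 17.35 kHz, appears at 14.7 kHz.
52.8 kHz mod fs = 18.1 kHz.
18.1 kHz > fs/2 = 17.35 kHz, folds to fs − 18.1 kHz = 16.6 kHz.
101.6 kHz mod fs = 32.2 kHz.
32.2 kHz > fs/2 = 17.35 kHz, folds to fs − 32.2 kHz = 2.5 kHz.
Distinct values: {2.5 kHz, 14.7 kHz, 16.6 kHz} → 3.

3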